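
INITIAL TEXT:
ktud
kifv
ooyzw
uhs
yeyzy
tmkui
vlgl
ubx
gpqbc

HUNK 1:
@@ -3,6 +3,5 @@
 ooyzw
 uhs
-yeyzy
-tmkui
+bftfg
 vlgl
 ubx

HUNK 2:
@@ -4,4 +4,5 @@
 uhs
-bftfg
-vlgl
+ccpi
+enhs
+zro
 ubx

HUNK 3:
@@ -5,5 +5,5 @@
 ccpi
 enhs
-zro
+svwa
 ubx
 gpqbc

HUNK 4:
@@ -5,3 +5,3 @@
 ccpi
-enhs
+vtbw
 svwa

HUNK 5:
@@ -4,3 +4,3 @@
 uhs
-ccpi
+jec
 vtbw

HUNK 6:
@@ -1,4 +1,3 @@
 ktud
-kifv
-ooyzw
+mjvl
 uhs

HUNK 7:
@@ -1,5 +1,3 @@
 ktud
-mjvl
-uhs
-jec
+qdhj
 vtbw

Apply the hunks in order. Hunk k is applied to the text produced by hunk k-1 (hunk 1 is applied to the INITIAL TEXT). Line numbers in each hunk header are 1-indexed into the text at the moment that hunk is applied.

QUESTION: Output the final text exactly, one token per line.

Answer: ktud
qdhj
vtbw
svwa
ubx
gpqbc

Derivation:
Hunk 1: at line 3 remove [yeyzy,tmkui] add [bftfg] -> 8 lines: ktud kifv ooyzw uhs bftfg vlgl ubx gpqbc
Hunk 2: at line 4 remove [bftfg,vlgl] add [ccpi,enhs,zro] -> 9 lines: ktud kifv ooyzw uhs ccpi enhs zro ubx gpqbc
Hunk 3: at line 5 remove [zro] add [svwa] -> 9 lines: ktud kifv ooyzw uhs ccpi enhs svwa ubx gpqbc
Hunk 4: at line 5 remove [enhs] add [vtbw] -> 9 lines: ktud kifv ooyzw uhs ccpi vtbw svwa ubx gpqbc
Hunk 5: at line 4 remove [ccpi] add [jec] -> 9 lines: ktud kifv ooyzw uhs jec vtbw svwa ubx gpqbc
Hunk 6: at line 1 remove [kifv,ooyzw] add [mjvl] -> 8 lines: ktud mjvl uhs jec vtbw svwa ubx gpqbc
Hunk 7: at line 1 remove [mjvl,uhs,jec] add [qdhj] -> 6 lines: ktud qdhj vtbw svwa ubx gpqbc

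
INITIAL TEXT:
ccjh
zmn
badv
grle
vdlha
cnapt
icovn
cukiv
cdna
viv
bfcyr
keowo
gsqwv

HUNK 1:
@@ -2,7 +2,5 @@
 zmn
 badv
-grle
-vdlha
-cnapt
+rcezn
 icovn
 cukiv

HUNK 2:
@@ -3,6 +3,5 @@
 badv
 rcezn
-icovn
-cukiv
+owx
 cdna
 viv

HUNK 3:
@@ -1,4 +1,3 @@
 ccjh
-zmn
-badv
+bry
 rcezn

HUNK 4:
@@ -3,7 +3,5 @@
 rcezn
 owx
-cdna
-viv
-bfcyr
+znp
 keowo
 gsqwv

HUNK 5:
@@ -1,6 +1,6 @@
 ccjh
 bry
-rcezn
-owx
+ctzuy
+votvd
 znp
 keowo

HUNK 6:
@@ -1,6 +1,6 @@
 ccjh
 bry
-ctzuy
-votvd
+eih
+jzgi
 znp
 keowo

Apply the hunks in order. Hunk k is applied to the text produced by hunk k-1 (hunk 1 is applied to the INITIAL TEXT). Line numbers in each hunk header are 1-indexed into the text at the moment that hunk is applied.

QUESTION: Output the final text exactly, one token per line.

Answer: ccjh
bry
eih
jzgi
znp
keowo
gsqwv

Derivation:
Hunk 1: at line 2 remove [grle,vdlha,cnapt] add [rcezn] -> 11 lines: ccjh zmn badv rcezn icovn cukiv cdna viv bfcyr keowo gsqwv
Hunk 2: at line 3 remove [icovn,cukiv] add [owx] -> 10 lines: ccjh zmn badv rcezn owx cdna viv bfcyr keowo gsqwv
Hunk 3: at line 1 remove [zmn,badv] add [bry] -> 9 lines: ccjh bry rcezn owx cdna viv bfcyr keowo gsqwv
Hunk 4: at line 3 remove [cdna,viv,bfcyr] add [znp] -> 7 lines: ccjh bry rcezn owx znp keowo gsqwv
Hunk 5: at line 1 remove [rcezn,owx] add [ctzuy,votvd] -> 7 lines: ccjh bry ctzuy votvd znp keowo gsqwv
Hunk 6: at line 1 remove [ctzuy,votvd] add [eih,jzgi] -> 7 lines: ccjh bry eih jzgi znp keowo gsqwv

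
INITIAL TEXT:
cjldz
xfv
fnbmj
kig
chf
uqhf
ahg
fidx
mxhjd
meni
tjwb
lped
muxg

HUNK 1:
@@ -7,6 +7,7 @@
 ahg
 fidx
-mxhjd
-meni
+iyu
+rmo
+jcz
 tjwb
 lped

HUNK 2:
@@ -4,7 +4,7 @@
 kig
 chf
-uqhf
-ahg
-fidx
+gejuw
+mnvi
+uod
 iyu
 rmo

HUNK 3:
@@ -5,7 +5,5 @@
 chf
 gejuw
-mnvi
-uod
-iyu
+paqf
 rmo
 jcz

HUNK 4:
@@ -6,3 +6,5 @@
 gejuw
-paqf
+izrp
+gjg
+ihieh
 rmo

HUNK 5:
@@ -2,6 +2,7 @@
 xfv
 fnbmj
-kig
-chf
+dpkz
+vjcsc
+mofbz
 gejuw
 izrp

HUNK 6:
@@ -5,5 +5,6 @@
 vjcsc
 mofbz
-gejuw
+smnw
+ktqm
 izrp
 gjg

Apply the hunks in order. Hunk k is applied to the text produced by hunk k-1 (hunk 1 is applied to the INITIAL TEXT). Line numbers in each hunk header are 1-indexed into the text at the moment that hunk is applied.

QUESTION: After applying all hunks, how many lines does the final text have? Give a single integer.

Hunk 1: at line 7 remove [mxhjd,meni] add [iyu,rmo,jcz] -> 14 lines: cjldz xfv fnbmj kig chf uqhf ahg fidx iyu rmo jcz tjwb lped muxg
Hunk 2: at line 4 remove [uqhf,ahg,fidx] add [gejuw,mnvi,uod] -> 14 lines: cjldz xfv fnbmj kig chf gejuw mnvi uod iyu rmo jcz tjwb lped muxg
Hunk 3: at line 5 remove [mnvi,uod,iyu] add [paqf] -> 12 lines: cjldz xfv fnbmj kig chf gejuw paqf rmo jcz tjwb lped muxg
Hunk 4: at line 6 remove [paqf] add [izrp,gjg,ihieh] -> 14 lines: cjldz xfv fnbmj kig chf gejuw izrp gjg ihieh rmo jcz tjwb lped muxg
Hunk 5: at line 2 remove [kig,chf] add [dpkz,vjcsc,mofbz] -> 15 lines: cjldz xfv fnbmj dpkz vjcsc mofbz gejuw izrp gjg ihieh rmo jcz tjwb lped muxg
Hunk 6: at line 5 remove [gejuw] add [smnw,ktqm] -> 16 lines: cjldz xfv fnbmj dpkz vjcsc mofbz smnw ktqm izrp gjg ihieh rmo jcz tjwb lped muxg
Final line count: 16

Answer: 16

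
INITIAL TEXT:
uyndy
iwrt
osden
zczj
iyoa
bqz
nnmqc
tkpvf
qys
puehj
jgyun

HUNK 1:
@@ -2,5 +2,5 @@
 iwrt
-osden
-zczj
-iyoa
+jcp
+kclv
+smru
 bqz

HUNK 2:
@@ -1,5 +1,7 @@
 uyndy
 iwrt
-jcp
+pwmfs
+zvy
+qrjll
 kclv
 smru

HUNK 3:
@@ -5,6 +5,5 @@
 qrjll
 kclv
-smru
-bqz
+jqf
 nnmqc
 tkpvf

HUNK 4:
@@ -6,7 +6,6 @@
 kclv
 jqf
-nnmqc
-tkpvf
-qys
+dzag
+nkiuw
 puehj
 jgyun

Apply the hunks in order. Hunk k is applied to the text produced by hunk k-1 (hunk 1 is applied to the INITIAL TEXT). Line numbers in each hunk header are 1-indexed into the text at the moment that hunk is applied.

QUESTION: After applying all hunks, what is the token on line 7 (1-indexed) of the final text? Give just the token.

Hunk 1: at line 2 remove [osden,zczj,iyoa] add [jcp,kclv,smru] -> 11 lines: uyndy iwrt jcp kclv smru bqz nnmqc tkpvf qys puehj jgyun
Hunk 2: at line 1 remove [jcp] add [pwmfs,zvy,qrjll] -> 13 lines: uyndy iwrt pwmfs zvy qrjll kclv smru bqz nnmqc tkpvf qys puehj jgyun
Hunk 3: at line 5 remove [smru,bqz] add [jqf] -> 12 lines: uyndy iwrt pwmfs zvy qrjll kclv jqf nnmqc tkpvf qys puehj jgyun
Hunk 4: at line 6 remove [nnmqc,tkpvf,qys] add [dzag,nkiuw] -> 11 lines: uyndy iwrt pwmfs zvy qrjll kclv jqf dzag nkiuw puehj jgyun
Final line 7: jqf

Answer: jqf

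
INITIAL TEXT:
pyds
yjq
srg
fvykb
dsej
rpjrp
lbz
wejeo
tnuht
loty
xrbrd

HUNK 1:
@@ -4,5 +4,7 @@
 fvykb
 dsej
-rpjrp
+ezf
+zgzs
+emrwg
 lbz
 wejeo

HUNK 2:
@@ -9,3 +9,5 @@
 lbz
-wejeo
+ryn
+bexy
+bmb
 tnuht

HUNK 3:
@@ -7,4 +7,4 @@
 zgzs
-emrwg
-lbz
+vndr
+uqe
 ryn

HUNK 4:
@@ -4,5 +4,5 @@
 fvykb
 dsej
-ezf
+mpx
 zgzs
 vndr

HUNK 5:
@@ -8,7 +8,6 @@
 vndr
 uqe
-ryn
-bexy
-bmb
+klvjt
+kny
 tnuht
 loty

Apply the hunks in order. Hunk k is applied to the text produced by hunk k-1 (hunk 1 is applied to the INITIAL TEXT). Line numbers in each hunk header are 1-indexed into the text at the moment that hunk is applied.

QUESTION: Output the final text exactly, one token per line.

Answer: pyds
yjq
srg
fvykb
dsej
mpx
zgzs
vndr
uqe
klvjt
kny
tnuht
loty
xrbrd

Derivation:
Hunk 1: at line 4 remove [rpjrp] add [ezf,zgzs,emrwg] -> 13 lines: pyds yjq srg fvykb dsej ezf zgzs emrwg lbz wejeo tnuht loty xrbrd
Hunk 2: at line 9 remove [wejeo] add [ryn,bexy,bmb] -> 15 lines: pyds yjq srg fvykb dsej ezf zgzs emrwg lbz ryn bexy bmb tnuht loty xrbrd
Hunk 3: at line 7 remove [emrwg,lbz] add [vndr,uqe] -> 15 lines: pyds yjq srg fvykb dsej ezf zgzs vndr uqe ryn bexy bmb tnuht loty xrbrd
Hunk 4: at line 4 remove [ezf] add [mpx] -> 15 lines: pyds yjq srg fvykb dsej mpx zgzs vndr uqe ryn bexy bmb tnuht loty xrbrd
Hunk 5: at line 8 remove [ryn,bexy,bmb] add [klvjt,kny] -> 14 lines: pyds yjq srg fvykb dsej mpx zgzs vndr uqe klvjt kny tnuht loty xrbrd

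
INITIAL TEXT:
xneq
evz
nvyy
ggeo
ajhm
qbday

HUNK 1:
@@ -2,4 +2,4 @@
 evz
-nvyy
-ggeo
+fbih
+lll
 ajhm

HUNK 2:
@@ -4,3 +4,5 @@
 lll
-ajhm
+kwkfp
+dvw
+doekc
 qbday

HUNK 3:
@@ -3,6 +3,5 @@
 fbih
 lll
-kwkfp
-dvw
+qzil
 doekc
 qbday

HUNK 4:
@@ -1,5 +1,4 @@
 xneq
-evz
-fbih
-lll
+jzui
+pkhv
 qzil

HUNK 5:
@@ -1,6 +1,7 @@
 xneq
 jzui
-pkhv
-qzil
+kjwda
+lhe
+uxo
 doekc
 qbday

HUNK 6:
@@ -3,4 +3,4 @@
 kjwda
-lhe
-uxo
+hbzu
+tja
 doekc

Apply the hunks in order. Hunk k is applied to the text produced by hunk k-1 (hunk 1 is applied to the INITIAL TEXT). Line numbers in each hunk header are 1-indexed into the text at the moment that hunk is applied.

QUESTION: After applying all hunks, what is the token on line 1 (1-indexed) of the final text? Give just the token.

Hunk 1: at line 2 remove [nvyy,ggeo] add [fbih,lll] -> 6 lines: xneq evz fbih lll ajhm qbday
Hunk 2: at line 4 remove [ajhm] add [kwkfp,dvw,doekc] -> 8 lines: xneq evz fbih lll kwkfp dvw doekc qbday
Hunk 3: at line 3 remove [kwkfp,dvw] add [qzil] -> 7 lines: xneq evz fbih lll qzil doekc qbday
Hunk 4: at line 1 remove [evz,fbih,lll] add [jzui,pkhv] -> 6 lines: xneq jzui pkhv qzil doekc qbday
Hunk 5: at line 1 remove [pkhv,qzil] add [kjwda,lhe,uxo] -> 7 lines: xneq jzui kjwda lhe uxo doekc qbday
Hunk 6: at line 3 remove [lhe,uxo] add [hbzu,tja] -> 7 lines: xneq jzui kjwda hbzu tja doekc qbday
Final line 1: xneq

Answer: xneq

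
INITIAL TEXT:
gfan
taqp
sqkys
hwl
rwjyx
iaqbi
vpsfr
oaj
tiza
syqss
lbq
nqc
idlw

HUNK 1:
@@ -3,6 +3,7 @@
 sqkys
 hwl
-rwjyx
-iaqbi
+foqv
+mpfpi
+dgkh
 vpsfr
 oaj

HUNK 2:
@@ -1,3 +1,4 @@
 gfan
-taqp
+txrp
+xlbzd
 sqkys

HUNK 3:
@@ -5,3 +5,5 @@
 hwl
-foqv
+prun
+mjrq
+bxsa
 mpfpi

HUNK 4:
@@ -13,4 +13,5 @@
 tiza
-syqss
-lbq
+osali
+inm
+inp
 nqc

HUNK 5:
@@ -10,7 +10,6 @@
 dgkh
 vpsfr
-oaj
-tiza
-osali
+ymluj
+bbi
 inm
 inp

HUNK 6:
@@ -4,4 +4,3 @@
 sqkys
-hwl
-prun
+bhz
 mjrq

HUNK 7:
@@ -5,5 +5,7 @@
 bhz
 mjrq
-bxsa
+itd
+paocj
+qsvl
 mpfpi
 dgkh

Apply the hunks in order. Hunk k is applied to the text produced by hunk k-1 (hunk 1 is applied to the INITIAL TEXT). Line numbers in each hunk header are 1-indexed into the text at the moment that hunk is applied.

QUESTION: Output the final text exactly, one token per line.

Answer: gfan
txrp
xlbzd
sqkys
bhz
mjrq
itd
paocj
qsvl
mpfpi
dgkh
vpsfr
ymluj
bbi
inm
inp
nqc
idlw

Derivation:
Hunk 1: at line 3 remove [rwjyx,iaqbi] add [foqv,mpfpi,dgkh] -> 14 lines: gfan taqp sqkys hwl foqv mpfpi dgkh vpsfr oaj tiza syqss lbq nqc idlw
Hunk 2: at line 1 remove [taqp] add [txrp,xlbzd] -> 15 lines: gfan txrp xlbzd sqkys hwl foqv mpfpi dgkh vpsfr oaj tiza syqss lbq nqc idlw
Hunk 3: at line 5 remove [foqv] add [prun,mjrq,bxsa] -> 17 lines: gfan txrp xlbzd sqkys hwl prun mjrq bxsa mpfpi dgkh vpsfr oaj tiza syqss lbq nqc idlw
Hunk 4: at line 13 remove [syqss,lbq] add [osali,inm,inp] -> 18 lines: gfan txrp xlbzd sqkys hwl prun mjrq bxsa mpfpi dgkh vpsfr oaj tiza osali inm inp nqc idlw
Hunk 5: at line 10 remove [oaj,tiza,osali] add [ymluj,bbi] -> 17 lines: gfan txrp xlbzd sqkys hwl prun mjrq bxsa mpfpi dgkh vpsfr ymluj bbi inm inp nqc idlw
Hunk 6: at line 4 remove [hwl,prun] add [bhz] -> 16 lines: gfan txrp xlbzd sqkys bhz mjrq bxsa mpfpi dgkh vpsfr ymluj bbi inm inp nqc idlw
Hunk 7: at line 5 remove [bxsa] add [itd,paocj,qsvl] -> 18 lines: gfan txrp xlbzd sqkys bhz mjrq itd paocj qsvl mpfpi dgkh vpsfr ymluj bbi inm inp nqc idlw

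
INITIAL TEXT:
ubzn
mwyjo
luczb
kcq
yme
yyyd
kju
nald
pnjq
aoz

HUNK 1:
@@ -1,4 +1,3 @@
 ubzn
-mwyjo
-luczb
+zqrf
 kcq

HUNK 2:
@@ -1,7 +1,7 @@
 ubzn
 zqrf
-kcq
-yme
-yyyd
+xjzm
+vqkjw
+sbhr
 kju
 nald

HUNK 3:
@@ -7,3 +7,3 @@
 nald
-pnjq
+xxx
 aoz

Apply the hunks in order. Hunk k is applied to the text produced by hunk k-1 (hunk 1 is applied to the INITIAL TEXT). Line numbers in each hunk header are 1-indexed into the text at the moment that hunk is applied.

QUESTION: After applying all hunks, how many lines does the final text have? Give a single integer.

Hunk 1: at line 1 remove [mwyjo,luczb] add [zqrf] -> 9 lines: ubzn zqrf kcq yme yyyd kju nald pnjq aoz
Hunk 2: at line 1 remove [kcq,yme,yyyd] add [xjzm,vqkjw,sbhr] -> 9 lines: ubzn zqrf xjzm vqkjw sbhr kju nald pnjq aoz
Hunk 3: at line 7 remove [pnjq] add [xxx] -> 9 lines: ubzn zqrf xjzm vqkjw sbhr kju nald xxx aoz
Final line count: 9

Answer: 9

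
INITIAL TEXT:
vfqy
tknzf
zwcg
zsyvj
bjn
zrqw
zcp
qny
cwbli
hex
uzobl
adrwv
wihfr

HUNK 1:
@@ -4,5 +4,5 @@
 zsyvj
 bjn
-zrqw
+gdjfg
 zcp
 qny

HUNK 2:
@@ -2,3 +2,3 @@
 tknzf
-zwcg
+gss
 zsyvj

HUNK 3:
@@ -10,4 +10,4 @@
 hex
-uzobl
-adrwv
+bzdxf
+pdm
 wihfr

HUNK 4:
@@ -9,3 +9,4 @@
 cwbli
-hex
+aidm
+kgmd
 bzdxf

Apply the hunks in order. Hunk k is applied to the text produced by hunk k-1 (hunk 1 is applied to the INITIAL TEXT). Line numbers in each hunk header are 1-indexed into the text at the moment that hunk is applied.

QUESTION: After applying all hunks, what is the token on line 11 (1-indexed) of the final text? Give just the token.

Hunk 1: at line 4 remove [zrqw] add [gdjfg] -> 13 lines: vfqy tknzf zwcg zsyvj bjn gdjfg zcp qny cwbli hex uzobl adrwv wihfr
Hunk 2: at line 2 remove [zwcg] add [gss] -> 13 lines: vfqy tknzf gss zsyvj bjn gdjfg zcp qny cwbli hex uzobl adrwv wihfr
Hunk 3: at line 10 remove [uzobl,adrwv] add [bzdxf,pdm] -> 13 lines: vfqy tknzf gss zsyvj bjn gdjfg zcp qny cwbli hex bzdxf pdm wihfr
Hunk 4: at line 9 remove [hex] add [aidm,kgmd] -> 14 lines: vfqy tknzf gss zsyvj bjn gdjfg zcp qny cwbli aidm kgmd bzdxf pdm wihfr
Final line 11: kgmd

Answer: kgmd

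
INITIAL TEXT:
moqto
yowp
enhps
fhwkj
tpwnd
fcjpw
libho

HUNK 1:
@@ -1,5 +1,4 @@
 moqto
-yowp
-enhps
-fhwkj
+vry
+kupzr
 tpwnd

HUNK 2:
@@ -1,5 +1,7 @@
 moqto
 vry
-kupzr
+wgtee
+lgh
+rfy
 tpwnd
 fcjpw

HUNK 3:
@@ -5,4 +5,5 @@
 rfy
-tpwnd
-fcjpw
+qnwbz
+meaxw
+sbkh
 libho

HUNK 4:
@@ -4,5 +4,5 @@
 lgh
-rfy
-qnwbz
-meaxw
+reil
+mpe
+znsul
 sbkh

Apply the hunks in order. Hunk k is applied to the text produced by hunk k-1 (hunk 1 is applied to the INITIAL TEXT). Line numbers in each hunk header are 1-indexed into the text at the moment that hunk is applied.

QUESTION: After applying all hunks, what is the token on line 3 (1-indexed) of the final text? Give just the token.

Answer: wgtee

Derivation:
Hunk 1: at line 1 remove [yowp,enhps,fhwkj] add [vry,kupzr] -> 6 lines: moqto vry kupzr tpwnd fcjpw libho
Hunk 2: at line 1 remove [kupzr] add [wgtee,lgh,rfy] -> 8 lines: moqto vry wgtee lgh rfy tpwnd fcjpw libho
Hunk 3: at line 5 remove [tpwnd,fcjpw] add [qnwbz,meaxw,sbkh] -> 9 lines: moqto vry wgtee lgh rfy qnwbz meaxw sbkh libho
Hunk 4: at line 4 remove [rfy,qnwbz,meaxw] add [reil,mpe,znsul] -> 9 lines: moqto vry wgtee lgh reil mpe znsul sbkh libho
Final line 3: wgtee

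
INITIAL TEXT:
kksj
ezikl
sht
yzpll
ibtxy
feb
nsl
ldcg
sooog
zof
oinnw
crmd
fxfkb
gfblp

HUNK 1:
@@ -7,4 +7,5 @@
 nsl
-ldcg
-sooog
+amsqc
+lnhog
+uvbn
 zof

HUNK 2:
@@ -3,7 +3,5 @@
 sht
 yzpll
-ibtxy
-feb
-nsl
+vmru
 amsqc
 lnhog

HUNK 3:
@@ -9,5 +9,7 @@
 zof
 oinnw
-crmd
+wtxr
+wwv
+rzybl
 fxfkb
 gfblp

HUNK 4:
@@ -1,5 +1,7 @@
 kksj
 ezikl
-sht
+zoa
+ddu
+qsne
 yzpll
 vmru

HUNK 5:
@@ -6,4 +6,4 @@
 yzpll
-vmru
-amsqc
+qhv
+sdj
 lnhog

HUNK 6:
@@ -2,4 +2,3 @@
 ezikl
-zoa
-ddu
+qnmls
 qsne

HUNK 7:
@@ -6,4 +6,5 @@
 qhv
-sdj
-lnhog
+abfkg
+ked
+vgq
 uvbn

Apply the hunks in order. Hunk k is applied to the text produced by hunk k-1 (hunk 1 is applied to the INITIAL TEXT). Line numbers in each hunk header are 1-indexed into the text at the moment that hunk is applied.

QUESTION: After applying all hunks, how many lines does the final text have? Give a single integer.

Hunk 1: at line 7 remove [ldcg,sooog] add [amsqc,lnhog,uvbn] -> 15 lines: kksj ezikl sht yzpll ibtxy feb nsl amsqc lnhog uvbn zof oinnw crmd fxfkb gfblp
Hunk 2: at line 3 remove [ibtxy,feb,nsl] add [vmru] -> 13 lines: kksj ezikl sht yzpll vmru amsqc lnhog uvbn zof oinnw crmd fxfkb gfblp
Hunk 3: at line 9 remove [crmd] add [wtxr,wwv,rzybl] -> 15 lines: kksj ezikl sht yzpll vmru amsqc lnhog uvbn zof oinnw wtxr wwv rzybl fxfkb gfblp
Hunk 4: at line 1 remove [sht] add [zoa,ddu,qsne] -> 17 lines: kksj ezikl zoa ddu qsne yzpll vmru amsqc lnhog uvbn zof oinnw wtxr wwv rzybl fxfkb gfblp
Hunk 5: at line 6 remove [vmru,amsqc] add [qhv,sdj] -> 17 lines: kksj ezikl zoa ddu qsne yzpll qhv sdj lnhog uvbn zof oinnw wtxr wwv rzybl fxfkb gfblp
Hunk 6: at line 2 remove [zoa,ddu] add [qnmls] -> 16 lines: kksj ezikl qnmls qsne yzpll qhv sdj lnhog uvbn zof oinnw wtxr wwv rzybl fxfkb gfblp
Hunk 7: at line 6 remove [sdj,lnhog] add [abfkg,ked,vgq] -> 17 lines: kksj ezikl qnmls qsne yzpll qhv abfkg ked vgq uvbn zof oinnw wtxr wwv rzybl fxfkb gfblp
Final line count: 17

Answer: 17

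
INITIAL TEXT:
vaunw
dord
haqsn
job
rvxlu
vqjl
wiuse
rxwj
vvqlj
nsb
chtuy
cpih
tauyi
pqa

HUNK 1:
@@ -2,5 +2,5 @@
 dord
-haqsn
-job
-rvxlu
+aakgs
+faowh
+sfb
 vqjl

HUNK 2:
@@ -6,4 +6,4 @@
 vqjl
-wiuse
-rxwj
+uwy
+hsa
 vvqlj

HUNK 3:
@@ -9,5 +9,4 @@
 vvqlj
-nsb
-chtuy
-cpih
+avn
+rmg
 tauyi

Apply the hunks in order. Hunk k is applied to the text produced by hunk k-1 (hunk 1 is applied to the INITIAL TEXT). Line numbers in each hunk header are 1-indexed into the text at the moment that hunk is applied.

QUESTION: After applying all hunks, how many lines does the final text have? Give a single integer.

Answer: 13

Derivation:
Hunk 1: at line 2 remove [haqsn,job,rvxlu] add [aakgs,faowh,sfb] -> 14 lines: vaunw dord aakgs faowh sfb vqjl wiuse rxwj vvqlj nsb chtuy cpih tauyi pqa
Hunk 2: at line 6 remove [wiuse,rxwj] add [uwy,hsa] -> 14 lines: vaunw dord aakgs faowh sfb vqjl uwy hsa vvqlj nsb chtuy cpih tauyi pqa
Hunk 3: at line 9 remove [nsb,chtuy,cpih] add [avn,rmg] -> 13 lines: vaunw dord aakgs faowh sfb vqjl uwy hsa vvqlj avn rmg tauyi pqa
Final line count: 13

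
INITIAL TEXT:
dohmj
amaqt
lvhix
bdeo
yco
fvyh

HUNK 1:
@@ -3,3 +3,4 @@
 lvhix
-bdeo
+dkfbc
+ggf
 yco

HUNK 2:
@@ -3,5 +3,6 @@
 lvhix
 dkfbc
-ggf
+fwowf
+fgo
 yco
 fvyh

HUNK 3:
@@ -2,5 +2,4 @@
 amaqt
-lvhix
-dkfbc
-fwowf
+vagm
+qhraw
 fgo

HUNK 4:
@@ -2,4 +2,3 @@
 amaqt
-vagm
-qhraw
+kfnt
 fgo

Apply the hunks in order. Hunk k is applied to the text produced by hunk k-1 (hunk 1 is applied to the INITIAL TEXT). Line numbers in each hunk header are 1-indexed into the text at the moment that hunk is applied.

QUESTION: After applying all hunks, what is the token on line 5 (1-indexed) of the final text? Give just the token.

Hunk 1: at line 3 remove [bdeo] add [dkfbc,ggf] -> 7 lines: dohmj amaqt lvhix dkfbc ggf yco fvyh
Hunk 2: at line 3 remove [ggf] add [fwowf,fgo] -> 8 lines: dohmj amaqt lvhix dkfbc fwowf fgo yco fvyh
Hunk 3: at line 2 remove [lvhix,dkfbc,fwowf] add [vagm,qhraw] -> 7 lines: dohmj amaqt vagm qhraw fgo yco fvyh
Hunk 4: at line 2 remove [vagm,qhraw] add [kfnt] -> 6 lines: dohmj amaqt kfnt fgo yco fvyh
Final line 5: yco

Answer: yco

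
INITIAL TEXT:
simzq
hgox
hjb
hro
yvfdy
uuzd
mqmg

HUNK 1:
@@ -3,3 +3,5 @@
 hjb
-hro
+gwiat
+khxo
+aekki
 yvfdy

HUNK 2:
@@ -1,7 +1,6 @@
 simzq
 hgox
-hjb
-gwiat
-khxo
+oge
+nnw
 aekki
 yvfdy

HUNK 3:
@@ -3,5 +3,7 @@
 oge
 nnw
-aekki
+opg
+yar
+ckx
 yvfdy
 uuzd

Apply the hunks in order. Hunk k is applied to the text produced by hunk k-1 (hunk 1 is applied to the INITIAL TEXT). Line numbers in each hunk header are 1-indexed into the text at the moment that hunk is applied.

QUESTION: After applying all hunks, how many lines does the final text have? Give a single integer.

Answer: 10

Derivation:
Hunk 1: at line 3 remove [hro] add [gwiat,khxo,aekki] -> 9 lines: simzq hgox hjb gwiat khxo aekki yvfdy uuzd mqmg
Hunk 2: at line 1 remove [hjb,gwiat,khxo] add [oge,nnw] -> 8 lines: simzq hgox oge nnw aekki yvfdy uuzd mqmg
Hunk 3: at line 3 remove [aekki] add [opg,yar,ckx] -> 10 lines: simzq hgox oge nnw opg yar ckx yvfdy uuzd mqmg
Final line count: 10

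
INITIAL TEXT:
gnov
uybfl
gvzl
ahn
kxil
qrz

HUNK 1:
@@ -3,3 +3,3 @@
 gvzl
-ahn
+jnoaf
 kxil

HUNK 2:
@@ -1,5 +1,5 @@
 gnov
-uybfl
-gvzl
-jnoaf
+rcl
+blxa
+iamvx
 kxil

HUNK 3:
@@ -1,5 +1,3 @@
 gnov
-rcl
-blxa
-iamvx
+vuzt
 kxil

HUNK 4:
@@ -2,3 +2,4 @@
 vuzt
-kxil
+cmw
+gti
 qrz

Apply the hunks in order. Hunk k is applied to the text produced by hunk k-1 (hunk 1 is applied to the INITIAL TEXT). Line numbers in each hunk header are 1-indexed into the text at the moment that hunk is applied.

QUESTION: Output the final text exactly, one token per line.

Answer: gnov
vuzt
cmw
gti
qrz

Derivation:
Hunk 1: at line 3 remove [ahn] add [jnoaf] -> 6 lines: gnov uybfl gvzl jnoaf kxil qrz
Hunk 2: at line 1 remove [uybfl,gvzl,jnoaf] add [rcl,blxa,iamvx] -> 6 lines: gnov rcl blxa iamvx kxil qrz
Hunk 3: at line 1 remove [rcl,blxa,iamvx] add [vuzt] -> 4 lines: gnov vuzt kxil qrz
Hunk 4: at line 2 remove [kxil] add [cmw,gti] -> 5 lines: gnov vuzt cmw gti qrz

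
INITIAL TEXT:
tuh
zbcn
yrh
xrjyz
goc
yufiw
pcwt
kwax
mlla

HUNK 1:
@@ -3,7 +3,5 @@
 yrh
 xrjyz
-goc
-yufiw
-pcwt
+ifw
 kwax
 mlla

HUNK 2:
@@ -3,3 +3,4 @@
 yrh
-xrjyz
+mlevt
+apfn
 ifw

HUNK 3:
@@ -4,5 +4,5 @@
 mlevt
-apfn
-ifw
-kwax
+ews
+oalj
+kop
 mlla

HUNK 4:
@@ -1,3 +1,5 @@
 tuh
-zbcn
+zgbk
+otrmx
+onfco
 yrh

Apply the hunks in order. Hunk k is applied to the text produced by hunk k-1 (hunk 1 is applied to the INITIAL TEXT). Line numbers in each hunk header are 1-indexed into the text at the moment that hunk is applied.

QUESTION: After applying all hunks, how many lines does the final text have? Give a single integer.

Hunk 1: at line 3 remove [goc,yufiw,pcwt] add [ifw] -> 7 lines: tuh zbcn yrh xrjyz ifw kwax mlla
Hunk 2: at line 3 remove [xrjyz] add [mlevt,apfn] -> 8 lines: tuh zbcn yrh mlevt apfn ifw kwax mlla
Hunk 3: at line 4 remove [apfn,ifw,kwax] add [ews,oalj,kop] -> 8 lines: tuh zbcn yrh mlevt ews oalj kop mlla
Hunk 4: at line 1 remove [zbcn] add [zgbk,otrmx,onfco] -> 10 lines: tuh zgbk otrmx onfco yrh mlevt ews oalj kop mlla
Final line count: 10

Answer: 10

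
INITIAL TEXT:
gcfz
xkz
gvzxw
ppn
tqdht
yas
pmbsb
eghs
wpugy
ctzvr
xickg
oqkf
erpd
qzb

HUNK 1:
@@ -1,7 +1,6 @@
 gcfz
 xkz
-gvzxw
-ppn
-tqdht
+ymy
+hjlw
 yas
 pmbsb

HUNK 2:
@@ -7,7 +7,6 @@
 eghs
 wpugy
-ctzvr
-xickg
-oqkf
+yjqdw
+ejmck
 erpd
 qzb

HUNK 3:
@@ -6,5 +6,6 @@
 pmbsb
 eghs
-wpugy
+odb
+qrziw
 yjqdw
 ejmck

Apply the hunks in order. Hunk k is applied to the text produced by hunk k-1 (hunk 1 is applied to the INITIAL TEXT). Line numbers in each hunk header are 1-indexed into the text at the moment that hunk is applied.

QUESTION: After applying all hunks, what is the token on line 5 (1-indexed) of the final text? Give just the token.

Answer: yas

Derivation:
Hunk 1: at line 1 remove [gvzxw,ppn,tqdht] add [ymy,hjlw] -> 13 lines: gcfz xkz ymy hjlw yas pmbsb eghs wpugy ctzvr xickg oqkf erpd qzb
Hunk 2: at line 7 remove [ctzvr,xickg,oqkf] add [yjqdw,ejmck] -> 12 lines: gcfz xkz ymy hjlw yas pmbsb eghs wpugy yjqdw ejmck erpd qzb
Hunk 3: at line 6 remove [wpugy] add [odb,qrziw] -> 13 lines: gcfz xkz ymy hjlw yas pmbsb eghs odb qrziw yjqdw ejmck erpd qzb
Final line 5: yas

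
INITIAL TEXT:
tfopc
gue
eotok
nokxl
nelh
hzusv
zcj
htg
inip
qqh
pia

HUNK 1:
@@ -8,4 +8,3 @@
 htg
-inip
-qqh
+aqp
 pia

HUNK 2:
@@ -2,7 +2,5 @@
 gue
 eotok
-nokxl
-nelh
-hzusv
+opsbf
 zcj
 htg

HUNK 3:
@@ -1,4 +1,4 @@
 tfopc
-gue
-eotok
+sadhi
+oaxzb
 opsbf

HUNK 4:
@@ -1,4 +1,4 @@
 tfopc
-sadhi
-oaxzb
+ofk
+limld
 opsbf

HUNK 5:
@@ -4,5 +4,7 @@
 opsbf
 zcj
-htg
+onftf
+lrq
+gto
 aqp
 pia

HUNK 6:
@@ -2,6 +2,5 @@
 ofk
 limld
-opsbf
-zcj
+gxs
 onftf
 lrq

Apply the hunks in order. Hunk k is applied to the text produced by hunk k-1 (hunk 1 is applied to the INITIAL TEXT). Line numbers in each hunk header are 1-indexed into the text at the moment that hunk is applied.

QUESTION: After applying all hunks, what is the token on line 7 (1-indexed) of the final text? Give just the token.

Answer: gto

Derivation:
Hunk 1: at line 8 remove [inip,qqh] add [aqp] -> 10 lines: tfopc gue eotok nokxl nelh hzusv zcj htg aqp pia
Hunk 2: at line 2 remove [nokxl,nelh,hzusv] add [opsbf] -> 8 lines: tfopc gue eotok opsbf zcj htg aqp pia
Hunk 3: at line 1 remove [gue,eotok] add [sadhi,oaxzb] -> 8 lines: tfopc sadhi oaxzb opsbf zcj htg aqp pia
Hunk 4: at line 1 remove [sadhi,oaxzb] add [ofk,limld] -> 8 lines: tfopc ofk limld opsbf zcj htg aqp pia
Hunk 5: at line 4 remove [htg] add [onftf,lrq,gto] -> 10 lines: tfopc ofk limld opsbf zcj onftf lrq gto aqp pia
Hunk 6: at line 2 remove [opsbf,zcj] add [gxs] -> 9 lines: tfopc ofk limld gxs onftf lrq gto aqp pia
Final line 7: gto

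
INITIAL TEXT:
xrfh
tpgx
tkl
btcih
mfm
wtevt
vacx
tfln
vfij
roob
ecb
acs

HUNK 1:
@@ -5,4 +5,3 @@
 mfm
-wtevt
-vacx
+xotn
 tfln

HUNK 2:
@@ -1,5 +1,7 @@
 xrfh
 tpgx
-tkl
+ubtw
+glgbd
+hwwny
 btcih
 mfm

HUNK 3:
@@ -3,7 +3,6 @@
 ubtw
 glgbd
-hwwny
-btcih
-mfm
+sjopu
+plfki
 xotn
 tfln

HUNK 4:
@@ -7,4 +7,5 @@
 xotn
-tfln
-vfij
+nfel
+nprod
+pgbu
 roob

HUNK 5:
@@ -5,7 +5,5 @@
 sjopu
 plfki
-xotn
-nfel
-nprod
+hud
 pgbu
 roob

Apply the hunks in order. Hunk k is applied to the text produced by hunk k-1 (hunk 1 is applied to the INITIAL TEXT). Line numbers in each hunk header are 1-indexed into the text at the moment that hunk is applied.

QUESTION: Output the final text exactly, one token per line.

Hunk 1: at line 5 remove [wtevt,vacx] add [xotn] -> 11 lines: xrfh tpgx tkl btcih mfm xotn tfln vfij roob ecb acs
Hunk 2: at line 1 remove [tkl] add [ubtw,glgbd,hwwny] -> 13 lines: xrfh tpgx ubtw glgbd hwwny btcih mfm xotn tfln vfij roob ecb acs
Hunk 3: at line 3 remove [hwwny,btcih,mfm] add [sjopu,plfki] -> 12 lines: xrfh tpgx ubtw glgbd sjopu plfki xotn tfln vfij roob ecb acs
Hunk 4: at line 7 remove [tfln,vfij] add [nfel,nprod,pgbu] -> 13 lines: xrfh tpgx ubtw glgbd sjopu plfki xotn nfel nprod pgbu roob ecb acs
Hunk 5: at line 5 remove [xotn,nfel,nprod] add [hud] -> 11 lines: xrfh tpgx ubtw glgbd sjopu plfki hud pgbu roob ecb acs

Answer: xrfh
tpgx
ubtw
glgbd
sjopu
plfki
hud
pgbu
roob
ecb
acs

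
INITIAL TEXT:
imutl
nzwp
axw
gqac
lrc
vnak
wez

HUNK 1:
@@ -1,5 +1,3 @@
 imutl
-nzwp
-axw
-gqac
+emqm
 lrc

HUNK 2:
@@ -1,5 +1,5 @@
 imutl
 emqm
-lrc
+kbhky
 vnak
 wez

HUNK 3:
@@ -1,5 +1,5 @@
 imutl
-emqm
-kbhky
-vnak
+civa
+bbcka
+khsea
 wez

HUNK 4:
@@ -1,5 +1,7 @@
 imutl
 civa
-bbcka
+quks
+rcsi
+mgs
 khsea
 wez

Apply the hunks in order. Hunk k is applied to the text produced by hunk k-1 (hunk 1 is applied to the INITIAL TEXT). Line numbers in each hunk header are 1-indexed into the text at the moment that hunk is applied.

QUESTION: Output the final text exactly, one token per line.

Hunk 1: at line 1 remove [nzwp,axw,gqac] add [emqm] -> 5 lines: imutl emqm lrc vnak wez
Hunk 2: at line 1 remove [lrc] add [kbhky] -> 5 lines: imutl emqm kbhky vnak wez
Hunk 3: at line 1 remove [emqm,kbhky,vnak] add [civa,bbcka,khsea] -> 5 lines: imutl civa bbcka khsea wez
Hunk 4: at line 1 remove [bbcka] add [quks,rcsi,mgs] -> 7 lines: imutl civa quks rcsi mgs khsea wez

Answer: imutl
civa
quks
rcsi
mgs
khsea
wez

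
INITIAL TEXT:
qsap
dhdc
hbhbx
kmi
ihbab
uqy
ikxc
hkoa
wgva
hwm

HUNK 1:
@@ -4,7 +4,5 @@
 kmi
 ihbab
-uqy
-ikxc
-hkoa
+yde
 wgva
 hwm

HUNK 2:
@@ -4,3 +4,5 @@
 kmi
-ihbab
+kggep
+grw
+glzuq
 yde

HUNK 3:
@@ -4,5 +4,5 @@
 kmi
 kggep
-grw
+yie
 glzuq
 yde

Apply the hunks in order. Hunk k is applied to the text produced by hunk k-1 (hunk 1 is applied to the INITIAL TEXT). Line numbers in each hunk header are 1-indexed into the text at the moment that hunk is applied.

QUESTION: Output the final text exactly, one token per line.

Hunk 1: at line 4 remove [uqy,ikxc,hkoa] add [yde] -> 8 lines: qsap dhdc hbhbx kmi ihbab yde wgva hwm
Hunk 2: at line 4 remove [ihbab] add [kggep,grw,glzuq] -> 10 lines: qsap dhdc hbhbx kmi kggep grw glzuq yde wgva hwm
Hunk 3: at line 4 remove [grw] add [yie] -> 10 lines: qsap dhdc hbhbx kmi kggep yie glzuq yde wgva hwm

Answer: qsap
dhdc
hbhbx
kmi
kggep
yie
glzuq
yde
wgva
hwm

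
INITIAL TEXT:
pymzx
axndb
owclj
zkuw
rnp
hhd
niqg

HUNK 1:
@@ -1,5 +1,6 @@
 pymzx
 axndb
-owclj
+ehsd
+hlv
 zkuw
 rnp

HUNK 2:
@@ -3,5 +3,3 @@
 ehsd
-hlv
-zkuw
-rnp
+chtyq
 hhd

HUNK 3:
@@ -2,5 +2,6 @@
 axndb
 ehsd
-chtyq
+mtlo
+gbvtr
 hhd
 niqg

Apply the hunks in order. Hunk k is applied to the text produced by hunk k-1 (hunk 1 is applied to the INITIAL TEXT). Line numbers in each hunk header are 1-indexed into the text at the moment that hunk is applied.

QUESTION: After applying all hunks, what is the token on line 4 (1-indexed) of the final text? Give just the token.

Answer: mtlo

Derivation:
Hunk 1: at line 1 remove [owclj] add [ehsd,hlv] -> 8 lines: pymzx axndb ehsd hlv zkuw rnp hhd niqg
Hunk 2: at line 3 remove [hlv,zkuw,rnp] add [chtyq] -> 6 lines: pymzx axndb ehsd chtyq hhd niqg
Hunk 3: at line 2 remove [chtyq] add [mtlo,gbvtr] -> 7 lines: pymzx axndb ehsd mtlo gbvtr hhd niqg
Final line 4: mtlo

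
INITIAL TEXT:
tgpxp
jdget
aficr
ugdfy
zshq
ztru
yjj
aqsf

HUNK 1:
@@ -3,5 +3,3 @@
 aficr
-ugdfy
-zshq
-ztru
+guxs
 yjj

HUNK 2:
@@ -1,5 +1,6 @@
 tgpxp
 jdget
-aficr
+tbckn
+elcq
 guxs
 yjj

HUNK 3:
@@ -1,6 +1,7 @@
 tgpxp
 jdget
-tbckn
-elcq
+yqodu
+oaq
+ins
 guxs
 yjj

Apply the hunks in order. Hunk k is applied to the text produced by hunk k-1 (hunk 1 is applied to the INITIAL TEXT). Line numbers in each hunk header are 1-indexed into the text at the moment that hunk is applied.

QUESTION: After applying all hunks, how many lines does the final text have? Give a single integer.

Answer: 8

Derivation:
Hunk 1: at line 3 remove [ugdfy,zshq,ztru] add [guxs] -> 6 lines: tgpxp jdget aficr guxs yjj aqsf
Hunk 2: at line 1 remove [aficr] add [tbckn,elcq] -> 7 lines: tgpxp jdget tbckn elcq guxs yjj aqsf
Hunk 3: at line 1 remove [tbckn,elcq] add [yqodu,oaq,ins] -> 8 lines: tgpxp jdget yqodu oaq ins guxs yjj aqsf
Final line count: 8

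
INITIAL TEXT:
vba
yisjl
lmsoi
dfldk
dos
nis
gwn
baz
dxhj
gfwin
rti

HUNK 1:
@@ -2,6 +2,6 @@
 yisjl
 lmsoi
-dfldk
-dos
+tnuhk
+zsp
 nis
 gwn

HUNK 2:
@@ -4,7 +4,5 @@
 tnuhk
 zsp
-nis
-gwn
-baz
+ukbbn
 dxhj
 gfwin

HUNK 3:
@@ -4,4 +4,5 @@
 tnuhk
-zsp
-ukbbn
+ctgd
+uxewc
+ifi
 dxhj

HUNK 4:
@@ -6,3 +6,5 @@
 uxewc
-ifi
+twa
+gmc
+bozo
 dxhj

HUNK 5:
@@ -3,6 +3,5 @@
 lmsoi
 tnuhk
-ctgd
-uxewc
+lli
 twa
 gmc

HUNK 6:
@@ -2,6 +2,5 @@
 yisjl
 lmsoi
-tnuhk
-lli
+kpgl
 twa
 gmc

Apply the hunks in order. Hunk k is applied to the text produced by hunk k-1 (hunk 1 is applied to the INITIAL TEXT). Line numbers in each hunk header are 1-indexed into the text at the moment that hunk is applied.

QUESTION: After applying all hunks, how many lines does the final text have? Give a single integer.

Hunk 1: at line 2 remove [dfldk,dos] add [tnuhk,zsp] -> 11 lines: vba yisjl lmsoi tnuhk zsp nis gwn baz dxhj gfwin rti
Hunk 2: at line 4 remove [nis,gwn,baz] add [ukbbn] -> 9 lines: vba yisjl lmsoi tnuhk zsp ukbbn dxhj gfwin rti
Hunk 3: at line 4 remove [zsp,ukbbn] add [ctgd,uxewc,ifi] -> 10 lines: vba yisjl lmsoi tnuhk ctgd uxewc ifi dxhj gfwin rti
Hunk 4: at line 6 remove [ifi] add [twa,gmc,bozo] -> 12 lines: vba yisjl lmsoi tnuhk ctgd uxewc twa gmc bozo dxhj gfwin rti
Hunk 5: at line 3 remove [ctgd,uxewc] add [lli] -> 11 lines: vba yisjl lmsoi tnuhk lli twa gmc bozo dxhj gfwin rti
Hunk 6: at line 2 remove [tnuhk,lli] add [kpgl] -> 10 lines: vba yisjl lmsoi kpgl twa gmc bozo dxhj gfwin rti
Final line count: 10

Answer: 10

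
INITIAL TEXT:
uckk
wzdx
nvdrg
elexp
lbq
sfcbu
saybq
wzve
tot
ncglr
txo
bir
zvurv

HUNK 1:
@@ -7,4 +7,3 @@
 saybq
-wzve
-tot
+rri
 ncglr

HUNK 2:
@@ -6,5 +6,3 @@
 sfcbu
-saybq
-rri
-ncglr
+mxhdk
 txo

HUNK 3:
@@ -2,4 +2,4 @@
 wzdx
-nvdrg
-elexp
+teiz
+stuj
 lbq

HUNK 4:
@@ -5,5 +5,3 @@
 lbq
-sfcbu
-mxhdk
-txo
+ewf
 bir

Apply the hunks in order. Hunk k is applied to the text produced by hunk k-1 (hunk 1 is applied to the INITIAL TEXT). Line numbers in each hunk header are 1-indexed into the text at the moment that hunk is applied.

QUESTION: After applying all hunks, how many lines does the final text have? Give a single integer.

Answer: 8

Derivation:
Hunk 1: at line 7 remove [wzve,tot] add [rri] -> 12 lines: uckk wzdx nvdrg elexp lbq sfcbu saybq rri ncglr txo bir zvurv
Hunk 2: at line 6 remove [saybq,rri,ncglr] add [mxhdk] -> 10 lines: uckk wzdx nvdrg elexp lbq sfcbu mxhdk txo bir zvurv
Hunk 3: at line 2 remove [nvdrg,elexp] add [teiz,stuj] -> 10 lines: uckk wzdx teiz stuj lbq sfcbu mxhdk txo bir zvurv
Hunk 4: at line 5 remove [sfcbu,mxhdk,txo] add [ewf] -> 8 lines: uckk wzdx teiz stuj lbq ewf bir zvurv
Final line count: 8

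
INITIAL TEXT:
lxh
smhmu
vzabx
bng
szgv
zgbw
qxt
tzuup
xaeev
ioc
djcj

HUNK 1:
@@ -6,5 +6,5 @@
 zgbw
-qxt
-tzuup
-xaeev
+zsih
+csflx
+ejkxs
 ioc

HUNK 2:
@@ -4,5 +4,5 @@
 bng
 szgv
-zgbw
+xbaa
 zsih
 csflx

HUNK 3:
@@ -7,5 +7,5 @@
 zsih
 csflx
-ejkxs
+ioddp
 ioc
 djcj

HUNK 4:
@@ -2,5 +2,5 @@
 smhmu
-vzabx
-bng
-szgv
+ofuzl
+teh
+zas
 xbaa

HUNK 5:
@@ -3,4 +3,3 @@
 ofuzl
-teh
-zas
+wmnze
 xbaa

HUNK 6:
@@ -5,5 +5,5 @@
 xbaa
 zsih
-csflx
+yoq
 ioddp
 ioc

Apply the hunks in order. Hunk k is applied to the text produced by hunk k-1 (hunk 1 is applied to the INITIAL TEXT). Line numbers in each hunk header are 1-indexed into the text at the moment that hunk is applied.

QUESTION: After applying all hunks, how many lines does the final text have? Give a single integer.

Answer: 10

Derivation:
Hunk 1: at line 6 remove [qxt,tzuup,xaeev] add [zsih,csflx,ejkxs] -> 11 lines: lxh smhmu vzabx bng szgv zgbw zsih csflx ejkxs ioc djcj
Hunk 2: at line 4 remove [zgbw] add [xbaa] -> 11 lines: lxh smhmu vzabx bng szgv xbaa zsih csflx ejkxs ioc djcj
Hunk 3: at line 7 remove [ejkxs] add [ioddp] -> 11 lines: lxh smhmu vzabx bng szgv xbaa zsih csflx ioddp ioc djcj
Hunk 4: at line 2 remove [vzabx,bng,szgv] add [ofuzl,teh,zas] -> 11 lines: lxh smhmu ofuzl teh zas xbaa zsih csflx ioddp ioc djcj
Hunk 5: at line 3 remove [teh,zas] add [wmnze] -> 10 lines: lxh smhmu ofuzl wmnze xbaa zsih csflx ioddp ioc djcj
Hunk 6: at line 5 remove [csflx] add [yoq] -> 10 lines: lxh smhmu ofuzl wmnze xbaa zsih yoq ioddp ioc djcj
Final line count: 10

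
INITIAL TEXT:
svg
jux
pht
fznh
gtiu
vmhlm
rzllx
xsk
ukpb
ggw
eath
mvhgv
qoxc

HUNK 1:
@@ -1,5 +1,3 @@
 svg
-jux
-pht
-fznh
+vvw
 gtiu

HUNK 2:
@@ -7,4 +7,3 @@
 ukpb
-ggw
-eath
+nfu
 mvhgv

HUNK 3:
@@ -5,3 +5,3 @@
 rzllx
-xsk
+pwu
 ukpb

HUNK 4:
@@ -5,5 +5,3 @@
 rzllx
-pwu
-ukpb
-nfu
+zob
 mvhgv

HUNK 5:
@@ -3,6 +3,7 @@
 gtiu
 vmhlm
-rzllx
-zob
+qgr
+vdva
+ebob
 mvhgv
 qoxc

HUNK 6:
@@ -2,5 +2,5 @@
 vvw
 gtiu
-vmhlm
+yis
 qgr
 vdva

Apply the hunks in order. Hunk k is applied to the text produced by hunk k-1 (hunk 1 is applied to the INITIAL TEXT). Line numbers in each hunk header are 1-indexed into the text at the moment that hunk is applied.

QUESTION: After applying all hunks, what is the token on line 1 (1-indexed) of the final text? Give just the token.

Hunk 1: at line 1 remove [jux,pht,fznh] add [vvw] -> 11 lines: svg vvw gtiu vmhlm rzllx xsk ukpb ggw eath mvhgv qoxc
Hunk 2: at line 7 remove [ggw,eath] add [nfu] -> 10 lines: svg vvw gtiu vmhlm rzllx xsk ukpb nfu mvhgv qoxc
Hunk 3: at line 5 remove [xsk] add [pwu] -> 10 lines: svg vvw gtiu vmhlm rzllx pwu ukpb nfu mvhgv qoxc
Hunk 4: at line 5 remove [pwu,ukpb,nfu] add [zob] -> 8 lines: svg vvw gtiu vmhlm rzllx zob mvhgv qoxc
Hunk 5: at line 3 remove [rzllx,zob] add [qgr,vdva,ebob] -> 9 lines: svg vvw gtiu vmhlm qgr vdva ebob mvhgv qoxc
Hunk 6: at line 2 remove [vmhlm] add [yis] -> 9 lines: svg vvw gtiu yis qgr vdva ebob mvhgv qoxc
Final line 1: svg

Answer: svg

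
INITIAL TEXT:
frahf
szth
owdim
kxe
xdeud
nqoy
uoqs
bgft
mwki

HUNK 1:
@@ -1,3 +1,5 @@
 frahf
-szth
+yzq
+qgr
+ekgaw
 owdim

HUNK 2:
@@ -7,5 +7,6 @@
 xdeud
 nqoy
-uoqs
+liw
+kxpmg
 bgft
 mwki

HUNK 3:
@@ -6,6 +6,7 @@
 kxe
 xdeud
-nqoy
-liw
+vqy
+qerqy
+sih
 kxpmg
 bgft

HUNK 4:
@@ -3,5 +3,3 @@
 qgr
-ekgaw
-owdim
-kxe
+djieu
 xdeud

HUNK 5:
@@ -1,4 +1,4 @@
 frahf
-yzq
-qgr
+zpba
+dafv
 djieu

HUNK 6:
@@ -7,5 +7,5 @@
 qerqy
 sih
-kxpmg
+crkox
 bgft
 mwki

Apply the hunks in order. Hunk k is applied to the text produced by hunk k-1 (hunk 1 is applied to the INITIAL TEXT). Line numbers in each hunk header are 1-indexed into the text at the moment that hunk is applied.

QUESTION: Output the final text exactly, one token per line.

Answer: frahf
zpba
dafv
djieu
xdeud
vqy
qerqy
sih
crkox
bgft
mwki

Derivation:
Hunk 1: at line 1 remove [szth] add [yzq,qgr,ekgaw] -> 11 lines: frahf yzq qgr ekgaw owdim kxe xdeud nqoy uoqs bgft mwki
Hunk 2: at line 7 remove [uoqs] add [liw,kxpmg] -> 12 lines: frahf yzq qgr ekgaw owdim kxe xdeud nqoy liw kxpmg bgft mwki
Hunk 3: at line 6 remove [nqoy,liw] add [vqy,qerqy,sih] -> 13 lines: frahf yzq qgr ekgaw owdim kxe xdeud vqy qerqy sih kxpmg bgft mwki
Hunk 4: at line 3 remove [ekgaw,owdim,kxe] add [djieu] -> 11 lines: frahf yzq qgr djieu xdeud vqy qerqy sih kxpmg bgft mwki
Hunk 5: at line 1 remove [yzq,qgr] add [zpba,dafv] -> 11 lines: frahf zpba dafv djieu xdeud vqy qerqy sih kxpmg bgft mwki
Hunk 6: at line 7 remove [kxpmg] add [crkox] -> 11 lines: frahf zpba dafv djieu xdeud vqy qerqy sih crkox bgft mwki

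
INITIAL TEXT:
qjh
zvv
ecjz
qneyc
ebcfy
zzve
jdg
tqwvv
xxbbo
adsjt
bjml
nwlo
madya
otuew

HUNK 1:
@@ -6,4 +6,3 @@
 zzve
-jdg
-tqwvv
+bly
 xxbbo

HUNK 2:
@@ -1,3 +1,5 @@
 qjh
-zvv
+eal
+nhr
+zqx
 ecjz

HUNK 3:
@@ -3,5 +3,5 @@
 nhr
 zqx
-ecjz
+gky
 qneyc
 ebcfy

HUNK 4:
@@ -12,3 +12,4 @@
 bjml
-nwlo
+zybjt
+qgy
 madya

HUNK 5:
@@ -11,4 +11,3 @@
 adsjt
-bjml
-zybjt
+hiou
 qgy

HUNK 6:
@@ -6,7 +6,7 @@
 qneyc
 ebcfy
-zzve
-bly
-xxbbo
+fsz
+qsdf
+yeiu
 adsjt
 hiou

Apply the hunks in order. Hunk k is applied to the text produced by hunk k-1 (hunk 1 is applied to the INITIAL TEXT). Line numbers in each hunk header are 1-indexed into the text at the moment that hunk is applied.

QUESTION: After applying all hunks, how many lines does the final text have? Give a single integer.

Answer: 15

Derivation:
Hunk 1: at line 6 remove [jdg,tqwvv] add [bly] -> 13 lines: qjh zvv ecjz qneyc ebcfy zzve bly xxbbo adsjt bjml nwlo madya otuew
Hunk 2: at line 1 remove [zvv] add [eal,nhr,zqx] -> 15 lines: qjh eal nhr zqx ecjz qneyc ebcfy zzve bly xxbbo adsjt bjml nwlo madya otuew
Hunk 3: at line 3 remove [ecjz] add [gky] -> 15 lines: qjh eal nhr zqx gky qneyc ebcfy zzve bly xxbbo adsjt bjml nwlo madya otuew
Hunk 4: at line 12 remove [nwlo] add [zybjt,qgy] -> 16 lines: qjh eal nhr zqx gky qneyc ebcfy zzve bly xxbbo adsjt bjml zybjt qgy madya otuew
Hunk 5: at line 11 remove [bjml,zybjt] add [hiou] -> 15 lines: qjh eal nhr zqx gky qneyc ebcfy zzve bly xxbbo adsjt hiou qgy madya otuew
Hunk 6: at line 6 remove [zzve,bly,xxbbo] add [fsz,qsdf,yeiu] -> 15 lines: qjh eal nhr zqx gky qneyc ebcfy fsz qsdf yeiu adsjt hiou qgy madya otuew
Final line count: 15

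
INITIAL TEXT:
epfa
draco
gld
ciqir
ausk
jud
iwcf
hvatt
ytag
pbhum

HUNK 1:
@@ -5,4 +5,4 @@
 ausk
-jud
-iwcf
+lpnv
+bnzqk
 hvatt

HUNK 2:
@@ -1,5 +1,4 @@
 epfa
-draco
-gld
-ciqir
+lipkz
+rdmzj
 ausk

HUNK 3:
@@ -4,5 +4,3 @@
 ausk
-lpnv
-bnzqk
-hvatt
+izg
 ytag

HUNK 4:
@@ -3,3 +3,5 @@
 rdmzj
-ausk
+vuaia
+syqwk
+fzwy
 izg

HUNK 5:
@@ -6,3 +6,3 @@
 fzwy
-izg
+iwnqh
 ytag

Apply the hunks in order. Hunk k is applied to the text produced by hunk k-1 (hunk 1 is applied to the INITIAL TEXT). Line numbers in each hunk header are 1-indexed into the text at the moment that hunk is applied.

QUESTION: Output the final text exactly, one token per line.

Answer: epfa
lipkz
rdmzj
vuaia
syqwk
fzwy
iwnqh
ytag
pbhum

Derivation:
Hunk 1: at line 5 remove [jud,iwcf] add [lpnv,bnzqk] -> 10 lines: epfa draco gld ciqir ausk lpnv bnzqk hvatt ytag pbhum
Hunk 2: at line 1 remove [draco,gld,ciqir] add [lipkz,rdmzj] -> 9 lines: epfa lipkz rdmzj ausk lpnv bnzqk hvatt ytag pbhum
Hunk 3: at line 4 remove [lpnv,bnzqk,hvatt] add [izg] -> 7 lines: epfa lipkz rdmzj ausk izg ytag pbhum
Hunk 4: at line 3 remove [ausk] add [vuaia,syqwk,fzwy] -> 9 lines: epfa lipkz rdmzj vuaia syqwk fzwy izg ytag pbhum
Hunk 5: at line 6 remove [izg] add [iwnqh] -> 9 lines: epfa lipkz rdmzj vuaia syqwk fzwy iwnqh ytag pbhum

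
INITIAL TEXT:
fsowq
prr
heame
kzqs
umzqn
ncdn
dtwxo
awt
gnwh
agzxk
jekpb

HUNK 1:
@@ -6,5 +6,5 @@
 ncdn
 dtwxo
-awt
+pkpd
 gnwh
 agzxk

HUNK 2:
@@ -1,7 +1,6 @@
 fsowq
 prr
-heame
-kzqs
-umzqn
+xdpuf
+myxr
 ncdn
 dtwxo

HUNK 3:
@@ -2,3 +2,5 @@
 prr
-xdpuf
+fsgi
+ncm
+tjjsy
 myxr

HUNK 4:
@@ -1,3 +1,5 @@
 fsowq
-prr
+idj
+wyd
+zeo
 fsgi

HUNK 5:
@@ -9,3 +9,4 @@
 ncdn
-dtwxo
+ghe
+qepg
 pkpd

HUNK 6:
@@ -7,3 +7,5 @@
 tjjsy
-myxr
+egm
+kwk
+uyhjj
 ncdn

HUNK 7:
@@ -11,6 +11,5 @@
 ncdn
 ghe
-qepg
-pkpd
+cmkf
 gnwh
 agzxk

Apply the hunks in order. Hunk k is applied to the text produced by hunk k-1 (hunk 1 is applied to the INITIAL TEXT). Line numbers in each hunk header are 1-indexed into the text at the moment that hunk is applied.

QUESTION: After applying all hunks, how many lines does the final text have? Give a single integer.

Hunk 1: at line 6 remove [awt] add [pkpd] -> 11 lines: fsowq prr heame kzqs umzqn ncdn dtwxo pkpd gnwh agzxk jekpb
Hunk 2: at line 1 remove [heame,kzqs,umzqn] add [xdpuf,myxr] -> 10 lines: fsowq prr xdpuf myxr ncdn dtwxo pkpd gnwh agzxk jekpb
Hunk 3: at line 2 remove [xdpuf] add [fsgi,ncm,tjjsy] -> 12 lines: fsowq prr fsgi ncm tjjsy myxr ncdn dtwxo pkpd gnwh agzxk jekpb
Hunk 4: at line 1 remove [prr] add [idj,wyd,zeo] -> 14 lines: fsowq idj wyd zeo fsgi ncm tjjsy myxr ncdn dtwxo pkpd gnwh agzxk jekpb
Hunk 5: at line 9 remove [dtwxo] add [ghe,qepg] -> 15 lines: fsowq idj wyd zeo fsgi ncm tjjsy myxr ncdn ghe qepg pkpd gnwh agzxk jekpb
Hunk 6: at line 7 remove [myxr] add [egm,kwk,uyhjj] -> 17 lines: fsowq idj wyd zeo fsgi ncm tjjsy egm kwk uyhjj ncdn ghe qepg pkpd gnwh agzxk jekpb
Hunk 7: at line 11 remove [qepg,pkpd] add [cmkf] -> 16 lines: fsowq idj wyd zeo fsgi ncm tjjsy egm kwk uyhjj ncdn ghe cmkf gnwh agzxk jekpb
Final line count: 16

Answer: 16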